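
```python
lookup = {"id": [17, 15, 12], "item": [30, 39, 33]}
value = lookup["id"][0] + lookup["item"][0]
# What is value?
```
Trace:
  lookup={'id': [17, 15, 12], 'item': [30, 39, 33]}
  lookup={'id': [17, 15, 12], 'item': [30, 39, 33]}, value=47

Final answer: 47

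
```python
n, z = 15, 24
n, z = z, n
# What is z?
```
Trace:
  n=15, z=24
  n=24, z=15

Final answer: 15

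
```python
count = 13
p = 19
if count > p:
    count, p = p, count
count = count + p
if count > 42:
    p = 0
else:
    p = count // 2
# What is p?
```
Trace:
  count=13
  count=13, p=19
  count=13, p=19
  count=32, p=19
  count=32, p=16

Final answer: 16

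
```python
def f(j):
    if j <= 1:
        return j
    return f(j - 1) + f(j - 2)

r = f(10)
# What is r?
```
Call trace (a repeated sub-call is expanded the first time; later identical calls just restate its return value):
f(j=10)
  f(j=9)
    f(j=8)
      f(j=7)
        f(j=6)
          f(j=5)
            f(j=4)
              f(j=3)
                f(j=2)
                  f(j=1)
                  -> return 1
                  f(j=0)
                  -> return 0
                -> return 1
                f(j=1)
                -> return 1
              -> return 2
              f(j=2) -> return 1  (same call as traced above)
            -> return 3
            f(j=3) -> return 2  (same call as traced above)
          -> return 5
          f(j=4) -> return 3  (same call as traced above)
        -> return 8
        f(j=5) -> return 5  (same call as traced above)
      -> return 13
      f(j=6) -> return 8  (same call as traced above)
    -> return 21
    f(j=7) -> return 13  (same call as traced above)
  -> return 34
  f(j=8) -> return 21  (same call as traced above)
-> return 55

Final answer: 55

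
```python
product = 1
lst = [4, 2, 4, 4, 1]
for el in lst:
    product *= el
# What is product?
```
Trace:
  product=1
  product=4, el=4
  product=8, el=2
  product=32, el=4
  product=128, el=4
  product=128, el=1

Final answer: 128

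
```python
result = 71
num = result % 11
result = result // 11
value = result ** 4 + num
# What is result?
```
Trace:
  result=71
  result=71, num=5
  result=6, num=5
  result=6, num=5, value=1301

Final answer: 6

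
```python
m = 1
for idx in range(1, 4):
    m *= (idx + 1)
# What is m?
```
Trace:
  m=1
  m=2, idx=1
  m=6, idx=2
  m=24, idx=3

Final answer: 24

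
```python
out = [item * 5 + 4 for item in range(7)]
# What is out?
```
Trace:
  item=0
  item=1
  item=2
  item=3
  item=4
  item=5
  item=6
  out=[4, 9, 14, 19, 24, 29, 34]

Final answer: [4, 9, 14, 19, 24, 29, 34]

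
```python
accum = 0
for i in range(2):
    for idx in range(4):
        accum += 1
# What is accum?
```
Trace:
  accum=0
  accum=1, i=0, idx=0
  accum=2, i=0, idx=1
  accum=3, i=0, idx=2
  accum=4, i=0, idx=3
  accum=5, i=1, idx=0
  accum=6, i=1, idx=1
  accum=7, i=1, idx=2
  accum=8, i=1, idx=3

Final answer: 8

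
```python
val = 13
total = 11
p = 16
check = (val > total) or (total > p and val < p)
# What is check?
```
Trace:
  val=13
  val=13, total=11
  val=13, total=11, p=16
  val=13, total=11, p=16, check=True

Final answer: True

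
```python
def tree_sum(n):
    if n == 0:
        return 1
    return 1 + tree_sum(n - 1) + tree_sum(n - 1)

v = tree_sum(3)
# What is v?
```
Call trace (a repeated sub-call is expanded the first time; later identical calls just restate its return value):
tree_sum(n=3)
  tree_sum(n=2)
    tree_sum(n=1)
      tree_sum(n=0)
      -> return 1
      tree_sum(n=0)
      -> return 1
    -> return 3
    tree_sum(n=1) -> return 3  (same call as traced above)
  -> return 7
  tree_sum(n=2) -> return 7  (same call as traced above)
-> return 15

Final answer: 15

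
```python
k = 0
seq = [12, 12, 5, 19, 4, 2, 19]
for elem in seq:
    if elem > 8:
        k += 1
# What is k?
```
Trace:
  k=0
  k=1, elem=12
  k=2, elem=12
  k=2, elem=5
  k=3, elem=19
  k=3, elem=4
  k=3, elem=2
  k=4, elem=19

Final answer: 4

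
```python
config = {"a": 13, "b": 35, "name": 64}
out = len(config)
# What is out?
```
Trace:
  config={'a': 13, 'b': 35, 'name': 64}
  config={'a': 13, 'b': 35, 'name': 64}, out=3

Final answer: 3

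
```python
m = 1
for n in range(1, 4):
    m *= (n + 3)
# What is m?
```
Trace:
  m=1
  m=4, n=1
  m=20, n=2
  m=120, n=3

Final answer: 120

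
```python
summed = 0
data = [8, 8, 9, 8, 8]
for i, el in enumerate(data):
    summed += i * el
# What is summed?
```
Trace:
  summed=0
  summed=0, i=0, el=8
  summed=8, i=1, el=8
  summed=26, i=2, el=9
  summed=50, i=3, el=8
  summed=82, i=4, el=8

Final answer: 82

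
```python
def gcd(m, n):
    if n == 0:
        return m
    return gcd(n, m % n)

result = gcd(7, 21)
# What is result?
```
Call trace:
gcd(m=7, n=21)
  gcd(m=21, n=7)
    gcd(m=7, n=0)
    -> return 7
  -> return 7
-> return 7

Final answer: 7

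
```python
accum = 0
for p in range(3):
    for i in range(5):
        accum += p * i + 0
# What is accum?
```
Trace:
  accum=0
  accum=0, p=0, i=0
  accum=0, p=0, i=1
  accum=0, p=0, i=2
  accum=0, p=0, i=3
  accum=0, p=0, i=4
  accum=0, p=1, i=0
  accum=1, p=1, i=1
  accum=3, p=1, i=2
  accum=6, p=1, i=3
  accum=10, p=1, i=4
  accum=10, p=2, i=0
  accum=12, p=2, i=1
  accum=16, p=2, i=2
  accum=22, p=2, i=3
  accum=30, p=2, i=4

Final answer: 30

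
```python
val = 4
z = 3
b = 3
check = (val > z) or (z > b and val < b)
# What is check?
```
Trace:
  val=4
  val=4, z=3
  val=4, z=3, b=3
  val=4, z=3, b=3, check=True

Final answer: True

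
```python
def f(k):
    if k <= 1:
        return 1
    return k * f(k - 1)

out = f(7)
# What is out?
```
Call trace:
f(k=7)
  f(k=6)
    f(k=5)
      f(k=4)
        f(k=3)
          f(k=2)
            f(k=1)
            -> return 1
          -> return 2
        -> return 6
      -> return 24
    -> return 120
  -> return 720
-> return 5040

Final answer: 5040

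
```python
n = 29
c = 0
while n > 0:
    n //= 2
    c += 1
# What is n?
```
Trace:
  n=29
  n=29, c=0
  n=14, c=1
  n=7, c=2
  n=3, c=3
  n=1, c=4
  n=0, c=5

Final answer: 0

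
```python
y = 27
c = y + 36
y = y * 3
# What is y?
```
Trace:
  y=27
  y=27, c=63
  y=81, c=63

Final answer: 81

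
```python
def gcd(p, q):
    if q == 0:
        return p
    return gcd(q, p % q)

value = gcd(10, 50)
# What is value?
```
Call trace:
gcd(p=10, q=50)
  gcd(p=50, q=10)
    gcd(p=10, q=0)
    -> return 10
  -> return 10
-> return 10

Final answer: 10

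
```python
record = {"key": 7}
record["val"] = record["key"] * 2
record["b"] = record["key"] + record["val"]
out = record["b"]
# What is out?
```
Trace:
  record={'key': 7}
  record={'key': 7, 'val': 14}
  record={'key': 7, 'val': 14, 'b': 21}
  record={'key': 7, 'val': 14, 'b': 21}, out=21

Final answer: 21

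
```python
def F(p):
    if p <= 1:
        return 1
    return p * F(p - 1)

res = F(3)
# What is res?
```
Call trace:
F(p=3)
  F(p=2)
    F(p=1)
    -> return 1
  -> return 2
-> return 6

Final answer: 6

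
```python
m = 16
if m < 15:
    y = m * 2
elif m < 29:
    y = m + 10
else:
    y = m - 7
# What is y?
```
Trace:
  m=16
  m=16, y=26

Final answer: 26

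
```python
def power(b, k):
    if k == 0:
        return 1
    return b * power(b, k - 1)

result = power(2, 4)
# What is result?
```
Call trace:
power(b=2, k=4)
  power(b=2, k=3)
    power(b=2, k=2)
      power(b=2, k=1)
        power(b=2, k=0)
        -> return 1
      -> return 2
    -> return 4
  -> return 8
-> return 16

Final answer: 16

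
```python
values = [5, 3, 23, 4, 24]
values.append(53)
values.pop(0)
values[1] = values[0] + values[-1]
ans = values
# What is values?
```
Trace:
  values=[5, 3, 23, 4, 24]
  values=[5, 3, 23, 4, 24, 53]
  values=[3, 23, 4, 24, 53]
  values=[3, 56, 4, 24, 53]
  values=[3, 56, 4, 24, 53], ans=[3, 56, 4, 24, 53]

Final answer: [3, 56, 4, 24, 53]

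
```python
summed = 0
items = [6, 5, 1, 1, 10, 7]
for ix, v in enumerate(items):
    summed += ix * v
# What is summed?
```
Trace:
  summed=0
  summed=0, ix=0, v=6
  summed=5, ix=1, v=5
  summed=7, ix=2, v=1
  summed=10, ix=3, v=1
  summed=50, ix=4, v=10
  summed=85, ix=5, v=7

Final answer: 85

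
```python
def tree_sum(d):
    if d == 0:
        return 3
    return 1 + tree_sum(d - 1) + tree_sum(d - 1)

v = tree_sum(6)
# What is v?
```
Call trace (a repeated sub-call is expanded the first time; later identical calls just restate its return value):
tree_sum(d=6)
  tree_sum(d=5)
    tree_sum(d=4)
      tree_sum(d=3)
        tree_sum(d=2)
          tree_sum(d=1)
            tree_sum(d=0)
            -> return 3
            tree_sum(d=0)
            -> return 3
          -> return 7
          tree_sum(d=1) -> return 7  (same call as traced above)
        -> return 15
        tree_sum(d=2) -> return 15  (same call as traced above)
      -> return 31
      tree_sum(d=3) -> return 31  (same call as traced above)
    -> return 63
    tree_sum(d=4) -> return 63  (same call as traced above)
  -> return 127
  tree_sum(d=5) -> return 127  (same call as traced above)
-> return 255

Final answer: 255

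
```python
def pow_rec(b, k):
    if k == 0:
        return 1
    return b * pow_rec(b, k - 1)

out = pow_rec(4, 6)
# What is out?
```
Call trace:
pow_rec(b=4, k=6)
  pow_rec(b=4, k=5)
    pow_rec(b=4, k=4)
      pow_rec(b=4, k=3)
        pow_rec(b=4, k=2)
          pow_rec(b=4, k=1)
            pow_rec(b=4, k=0)
            -> return 1
          -> return 4
        -> return 16
      -> return 64
    -> return 256
  -> return 1024
-> return 4096

Final answer: 4096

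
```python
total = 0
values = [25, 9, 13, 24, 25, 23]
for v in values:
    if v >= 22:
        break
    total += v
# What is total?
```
Trace:
  total=0
  total=0, v=25

Final answer: 0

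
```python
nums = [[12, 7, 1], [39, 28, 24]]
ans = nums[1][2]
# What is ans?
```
Trace:
  nums=[[12, 7, 1], [39, 28, 24]]
  nums=[[12, 7, 1], [39, 28, 24]], ans=24

Final answer: 24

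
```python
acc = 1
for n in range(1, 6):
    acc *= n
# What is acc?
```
Trace:
  acc=1
  acc=1, n=1
  acc=2, n=2
  acc=6, n=3
  acc=24, n=4
  acc=120, n=5

Final answer: 120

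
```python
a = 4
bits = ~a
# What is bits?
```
Trace:
  a=4
  a=4, bits=-5

Final answer: -5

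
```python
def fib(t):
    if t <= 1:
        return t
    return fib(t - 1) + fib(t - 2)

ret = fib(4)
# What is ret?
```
Call trace (a repeated sub-call is expanded the first time; later identical calls just restate its return value):
fib(t=4)
  fib(t=3)
    fib(t=2)
      fib(t=1)
      -> return 1
      fib(t=0)
      -> return 0
    -> return 1
    fib(t=1)
    -> return 1
  -> return 2
  fib(t=2) -> return 1  (same call as traced above)
-> return 3

Final answer: 3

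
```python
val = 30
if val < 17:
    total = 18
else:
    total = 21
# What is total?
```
Trace:
  val=30
  val=30, total=21

Final answer: 21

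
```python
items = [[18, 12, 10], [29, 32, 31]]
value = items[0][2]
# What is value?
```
Trace:
  items=[[18, 12, 10], [29, 32, 31]]
  items=[[18, 12, 10], [29, 32, 31]], value=10

Final answer: 10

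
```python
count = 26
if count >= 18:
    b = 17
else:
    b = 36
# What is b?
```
Trace:
  count=26
  count=26, b=17

Final answer: 17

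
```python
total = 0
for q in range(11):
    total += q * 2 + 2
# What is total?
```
Trace:
  total=0
  total=2, q=0
  total=6, q=1
  total=12, q=2
  total=20, q=3
  total=30, q=4
  total=42, q=5
  total=56, q=6
  total=72, q=7
  total=90, q=8
  total=110, q=9
  total=132, q=10

Final answer: 132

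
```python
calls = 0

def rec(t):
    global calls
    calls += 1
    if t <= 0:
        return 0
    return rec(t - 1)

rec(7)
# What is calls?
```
Call trace:
rec(t=7)
  rec(t=6)
    rec(t=5)
      rec(t=4)
        rec(t=3)
          rec(t=2)
            rec(t=1)
              rec(t=0)
              -> return 0
            -> return 0
          -> return 0
        -> return 0
      -> return 0
    -> return 0
  -> return 0
-> return 0

calls is incremented once per call. rec is entered once for each t = 7, 6, 5, 4, 3, 2, 1, 0 (the t <= 0 call returns without recursing), i.e. 7 + 1 calls.
calls = 8

Final answer: 8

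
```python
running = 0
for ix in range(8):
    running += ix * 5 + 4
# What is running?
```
Trace:
  running=0
  running=4, ix=0
  running=13, ix=1
  running=27, ix=2
  running=46, ix=3
  running=70, ix=4
  running=99, ix=5
  running=133, ix=6
  running=172, ix=7

Final answer: 172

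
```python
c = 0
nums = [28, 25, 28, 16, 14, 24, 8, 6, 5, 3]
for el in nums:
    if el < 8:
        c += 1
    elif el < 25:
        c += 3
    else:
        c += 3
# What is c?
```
Trace:
  c=0
  c=3, el=28
  c=6, el=25
  c=9, el=28
  c=12, el=16
  c=15, el=14
  c=18, el=24
  c=21, el=8
  c=22, el=6
  c=23, el=5
  c=24, el=3

Final answer: 24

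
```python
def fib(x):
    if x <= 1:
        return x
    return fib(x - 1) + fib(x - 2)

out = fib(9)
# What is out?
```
Call trace (a repeated sub-call is expanded the first time; later identical calls just restate its return value):
fib(x=9)
  fib(x=8)
    fib(x=7)
      fib(x=6)
        fib(x=5)
          fib(x=4)
            fib(x=3)
              fib(x=2)
                fib(x=1)
                -> return 1
                fib(x=0)
                -> return 0
              -> return 1
              fib(x=1)
              -> return 1
            -> return 2
            fib(x=2) -> return 1  (same call as traced above)
          -> return 3
          fib(x=3) -> return 2  (same call as traced above)
        -> return 5
        fib(x=4) -> return 3  (same call as traced above)
      -> return 8
      fib(x=5) -> return 5  (same call as traced above)
    -> return 13
    fib(x=6) -> return 8  (same call as traced above)
  -> return 21
  fib(x=7) -> return 13  (same call as traced above)
-> return 34

Final answer: 34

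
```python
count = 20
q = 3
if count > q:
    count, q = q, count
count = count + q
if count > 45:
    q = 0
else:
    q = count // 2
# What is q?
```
Trace:
  count=20
  count=20, q=3
  count=3, q=20
  count=23, q=20
  count=23, q=11

Final answer: 11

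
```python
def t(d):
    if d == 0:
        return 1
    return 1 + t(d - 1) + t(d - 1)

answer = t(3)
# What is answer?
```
Call trace (a repeated sub-call is expanded the first time; later identical calls just restate its return value):
t(d=3)
  t(d=2)
    t(d=1)
      t(d=0)
      -> return 1
      t(d=0)
      -> return 1
    -> return 3
    t(d=1) -> return 3  (same call as traced above)
  -> return 7
  t(d=2) -> return 7  (same call as traced above)
-> return 15

Final answer: 15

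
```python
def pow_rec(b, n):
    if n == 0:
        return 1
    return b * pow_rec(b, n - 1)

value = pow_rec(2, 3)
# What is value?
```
Call trace:
pow_rec(b=2, n=3)
  pow_rec(b=2, n=2)
    pow_rec(b=2, n=1)
      pow_rec(b=2, n=0)
      -> return 1
    -> return 2
  -> return 4
-> return 8

Final answer: 8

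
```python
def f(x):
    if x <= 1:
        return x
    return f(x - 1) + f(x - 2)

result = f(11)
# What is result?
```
Call trace (a repeated sub-call is expanded the first time; later identical calls just restate its return value):
f(x=11)
  f(x=10)
    f(x=9)
      f(x=8)
        f(x=7)
          f(x=6)
            f(x=5)
              f(x=4)
                f(x=3)
                  f(x=2)
                    f(x=1)
                    -> return 1
                    f(x=0)
                    -> return 0
                  -> return 1
                  f(x=1)
                  -> return 1
                -> return 2
                f(x=2) -> return 1  (same call as traced above)
              -> return 3
              f(x=3) -> return 2  (same call as traced above)
            -> return 5
            f(x=4) -> return 3  (same call as traced above)
          -> return 8
          f(x=5) -> return 5  (same call as traced above)
        -> return 13
        f(x=6) -> return 8  (same call as traced above)
      -> return 21
      f(x=7) -> return 13  (same call as traced above)
    -> return 34
    f(x=8) -> return 21  (same call as traced above)
  -> return 55
  f(x=9) -> return 34  (same call as traced above)
-> return 89

Final answer: 89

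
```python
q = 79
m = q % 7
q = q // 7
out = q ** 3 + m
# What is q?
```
Trace:
  q=79
  q=79, m=2
  q=11, m=2
  q=11, m=2, out=1333

Final answer: 11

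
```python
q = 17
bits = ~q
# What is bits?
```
Trace:
  q=17
  q=17, bits=-18

Final answer: -18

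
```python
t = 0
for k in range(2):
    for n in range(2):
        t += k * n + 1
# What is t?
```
Trace:
  t=0
  t=1, k=0, n=0
  t=2, k=0, n=1
  t=3, k=1, n=0
  t=5, k=1, n=1

Final answer: 5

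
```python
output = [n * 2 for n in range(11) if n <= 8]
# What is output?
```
Trace:
  n=0
  n=1
  n=2
  n=3
  n=4
  n=5
  n=6
  n=7
  n=8
  n=9
  n=10
  output=[0, 2, 4, 6, 8, 10, 12, 14, 16]

Final answer: [0, 2, 4, 6, 8, 10, 12, 14, 16]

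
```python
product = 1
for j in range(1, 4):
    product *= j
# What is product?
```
Trace:
  product=1
  product=1, j=1
  product=2, j=2
  product=6, j=3

Final answer: 6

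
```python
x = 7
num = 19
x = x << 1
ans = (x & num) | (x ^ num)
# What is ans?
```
Trace:
  x=7
  x=7, num=19
  x=14, num=19
  x=14, num=19, ans=31

Final answer: 31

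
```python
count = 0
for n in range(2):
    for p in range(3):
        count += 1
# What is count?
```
Trace:
  count=0
  count=1, n=0, p=0
  count=2, n=0, p=1
  count=3, n=0, p=2
  count=4, n=1, p=0
  count=5, n=1, p=1
  count=6, n=1, p=2

Final answer: 6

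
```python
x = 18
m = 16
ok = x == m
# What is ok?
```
Trace:
  x=18
  x=18, m=16
  x=18, m=16, ok=False

Final answer: False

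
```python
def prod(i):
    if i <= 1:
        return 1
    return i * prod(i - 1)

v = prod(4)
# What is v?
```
Call trace:
prod(i=4)
  prod(i=3)
    prod(i=2)
      prod(i=1)
      -> return 1
    -> return 2
  -> return 6
-> return 24

Final answer: 24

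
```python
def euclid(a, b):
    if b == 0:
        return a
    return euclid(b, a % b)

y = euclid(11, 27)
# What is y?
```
Call trace:
euclid(a=11, b=27)
  euclid(a=27, b=11)
    euclid(a=11, b=5)
      euclid(a=5, b=1)
        euclid(a=1, b=0)
        -> return 1
      -> return 1
    -> return 1
  -> return 1
-> return 1

Final answer: 1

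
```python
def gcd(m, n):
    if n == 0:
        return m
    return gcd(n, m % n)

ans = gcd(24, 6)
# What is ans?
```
Call trace:
gcd(m=24, n=6)
  gcd(m=6, n=0)
  -> return 6
-> return 6

Final answer: 6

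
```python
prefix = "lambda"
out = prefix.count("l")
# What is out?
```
Trace:
  prefix='lambda'
  prefix='lambda', out=1

Final answer: 1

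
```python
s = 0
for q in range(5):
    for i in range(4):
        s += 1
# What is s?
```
Trace:
  s=0
  s=1, q=0, i=0
  s=2, q=0, i=1
  s=3, q=0, i=2
  s=4, q=0, i=3
  s=5, q=1, i=0
  s=6, q=1, i=1
  s=7, q=1, i=2
  s=8, q=1, i=3
  s=9, q=2, i=0
  s=10, q=2, i=1
  s=11, q=2, i=2
  s=12, q=2, i=3
  s=13, q=3, i=0
  s=14, q=3, i=1
  s=15, q=3, i=2
  s=16, q=3, i=3
  s=17, q=4, i=0
  s=18, q=4, i=1
  s=19, q=4, i=2
  s=20, q=4, i=3

Final answer: 20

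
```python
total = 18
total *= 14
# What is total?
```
Trace:
  total=18
  total=252

Final answer: 252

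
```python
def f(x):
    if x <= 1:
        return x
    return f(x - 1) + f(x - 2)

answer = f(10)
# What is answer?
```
Call trace (a repeated sub-call is expanded the first time; later identical calls just restate its return value):
f(x=10)
  f(x=9)
    f(x=8)
      f(x=7)
        f(x=6)
          f(x=5)
            f(x=4)
              f(x=3)
                f(x=2)
                  f(x=1)
                  -> return 1
                  f(x=0)
                  -> return 0
                -> return 1
                f(x=1)
                -> return 1
              -> return 2
              f(x=2) -> return 1  (same call as traced above)
            -> return 3
            f(x=3) -> return 2  (same call as traced above)
          -> return 5
          f(x=4) -> return 3  (same call as traced above)
        -> return 8
        f(x=5) -> return 5  (same call as traced above)
      -> return 13
      f(x=6) -> return 8  (same call as traced above)
    -> return 21
    f(x=7) -> return 13  (same call as traced above)
  -> return 34
  f(x=8) -> return 21  (same call as traced above)
-> return 55

Final answer: 55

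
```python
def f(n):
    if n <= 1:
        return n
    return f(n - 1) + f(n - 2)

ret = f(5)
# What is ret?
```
Call trace (a repeated sub-call is expanded the first time; later identical calls just restate its return value):
f(n=5)
  f(n=4)
    f(n=3)
      f(n=2)
        f(n=1)
        -> return 1
        f(n=0)
        -> return 0
      -> return 1
      f(n=1)
      -> return 1
    -> return 2
    f(n=2) -> return 1  (same call as traced above)
  -> return 3
  f(n=3) -> return 2  (same call as traced above)
-> return 5

Final answer: 5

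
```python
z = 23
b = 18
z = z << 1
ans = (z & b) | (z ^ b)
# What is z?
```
Trace:
  z=23
  z=23, b=18
  z=46, b=18
  z=46, b=18, ans=62

Final answer: 46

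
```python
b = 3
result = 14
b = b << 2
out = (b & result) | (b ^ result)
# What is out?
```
Trace:
  b=3
  b=3, result=14
  b=12, result=14
  b=12, result=14, out=14

Final answer: 14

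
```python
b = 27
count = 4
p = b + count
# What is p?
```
Trace:
  b=27
  b=27, count=4
  b=27, count=4, p=31

Final answer: 31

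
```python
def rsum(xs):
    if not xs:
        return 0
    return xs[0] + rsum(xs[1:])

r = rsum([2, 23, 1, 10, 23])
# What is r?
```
Call trace:
rsum(xs=[2, 23, 1, 10, 23])
  rsum(xs=[23, 1, 10, 23])
    rsum(xs=[1, 10, 23])
      rsum(xs=[10, 23])
        rsum(xs=[23])
          rsum(xs=[])
          -> return 0
        -> return 23
      -> return 33
    -> return 34
  -> return 57
-> return 59

Final answer: 59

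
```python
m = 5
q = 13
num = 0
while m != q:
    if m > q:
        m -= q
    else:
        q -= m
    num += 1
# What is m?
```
Trace:
  m=5
  m=5, q=13
  m=5, q=13, num=0
  m=5, q=8, num=1
  m=5, q=3, num=2
  m=2, q=3, num=3
  m=2, q=1, num=4
  m=1, q=1, num=5

Final answer: 1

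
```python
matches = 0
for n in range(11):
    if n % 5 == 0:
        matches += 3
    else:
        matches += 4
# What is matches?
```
Trace:
  matches=0
  matches=3, n=0
  matches=7, n=1
  matches=11, n=2
  matches=15, n=3
  matches=19, n=4
  matches=22, n=5
  matches=26, n=6
  matches=30, n=7
  matches=34, n=8
  matches=38, n=9
  matches=41, n=10

Final answer: 41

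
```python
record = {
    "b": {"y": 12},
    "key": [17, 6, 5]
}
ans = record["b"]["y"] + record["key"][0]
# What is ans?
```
Trace:
  record={'b': {'y': 12}, 'key': [17, 6, 5]}
  record={'b': {'y': 12}, 'key': [17, 6, 5]}, ans=29

Final answer: 29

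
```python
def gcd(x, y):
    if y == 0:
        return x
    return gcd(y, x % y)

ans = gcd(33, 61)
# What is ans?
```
Call trace:
gcd(x=33, y=61)
  gcd(x=61, y=33)
    gcd(x=33, y=28)
      gcd(x=28, y=5)
        gcd(x=5, y=3)
          gcd(x=3, y=2)
            gcd(x=2, y=1)
              gcd(x=1, y=0)
              -> return 1
            -> return 1
          -> return 1
        -> return 1
      -> return 1
    -> return 1
  -> return 1
-> return 1

Final answer: 1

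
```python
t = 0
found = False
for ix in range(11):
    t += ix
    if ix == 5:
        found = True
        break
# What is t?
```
Trace:
  t=0
  t=0, found=False
  t=0, found=False, ix=0
  t=1, found=False, ix=1
  t=3, found=False, ix=2
  t=6, found=False, ix=3
  t=10, found=False, ix=4
  t=15, found=True, ix=5

Final answer: 15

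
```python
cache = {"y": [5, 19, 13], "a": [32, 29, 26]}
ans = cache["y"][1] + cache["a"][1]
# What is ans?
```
Trace:
  cache={'y': [5, 19, 13], 'a': [32, 29, 26]}
  cache={'y': [5, 19, 13], 'a': [32, 29, 26]}, ans=48

Final answer: 48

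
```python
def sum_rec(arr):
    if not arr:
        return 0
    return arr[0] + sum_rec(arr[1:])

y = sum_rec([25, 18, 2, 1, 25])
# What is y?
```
Call trace:
sum_rec(arr=[25, 18, 2, 1, 25])
  sum_rec(arr=[18, 2, 1, 25])
    sum_rec(arr=[2, 1, 25])
      sum_rec(arr=[1, 25])
        sum_rec(arr=[25])
          sum_rec(arr=[])
          -> return 0
        -> return 25
      -> return 26
    -> return 28
  -> return 46
-> return 71

Final answer: 71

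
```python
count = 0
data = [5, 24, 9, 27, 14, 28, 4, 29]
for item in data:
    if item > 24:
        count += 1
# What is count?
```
Trace:
  count=0
  count=0, item=5
  count=0, item=24
  count=0, item=9
  count=1, item=27
  count=1, item=14
  count=2, item=28
  count=2, item=4
  count=3, item=29

Final answer: 3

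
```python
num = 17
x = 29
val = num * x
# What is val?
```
Trace:
  num=17
  num=17, x=29
  num=17, x=29, val=493

Final answer: 493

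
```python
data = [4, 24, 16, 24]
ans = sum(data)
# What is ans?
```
Trace:
  data=[4, 24, 16, 24]
  data=[4, 24, 16, 24], ans=68

Final answer: 68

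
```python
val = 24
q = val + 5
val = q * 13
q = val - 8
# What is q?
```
Trace:
  val=24
  val=24, q=29
  val=377, q=29
  val=377, q=369

Final answer: 369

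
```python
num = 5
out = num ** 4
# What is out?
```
Trace:
  num=5
  num=5, out=625

Final answer: 625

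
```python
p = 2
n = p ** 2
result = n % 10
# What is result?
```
Trace:
  p=2
  p=2, n=4
  p=2, n=4, result=4

Final answer: 4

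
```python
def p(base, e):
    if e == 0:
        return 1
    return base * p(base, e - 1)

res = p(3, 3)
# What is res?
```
Call trace:
p(base=3, e=3)
  p(base=3, e=2)
    p(base=3, e=1)
      p(base=3, e=0)
      -> return 1
    -> return 3
  -> return 9
-> return 27

Final answer: 27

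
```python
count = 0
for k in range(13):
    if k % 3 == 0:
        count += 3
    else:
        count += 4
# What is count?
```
Trace:
  count=0
  count=3, k=0
  count=7, k=1
  count=11, k=2
  count=14, k=3
  count=18, k=4
  count=22, k=5
  count=25, k=6
  count=29, k=7
  count=33, k=8
  count=36, k=9
  count=40, k=10
  count=44, k=11
  count=47, k=12

Final answer: 47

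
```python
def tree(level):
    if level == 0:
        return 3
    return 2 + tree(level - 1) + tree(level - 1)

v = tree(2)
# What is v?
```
Call trace (a repeated sub-call is expanded the first time; later identical calls just restate its return value):
tree(level=2)
  tree(level=1)
    tree(level=0)
    -> return 3
    tree(level=0)
    -> return 3
  -> return 8
  tree(level=1) -> return 8  (same call as traced above)
-> return 18

Final answer: 18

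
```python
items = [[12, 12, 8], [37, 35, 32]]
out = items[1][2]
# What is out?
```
Trace:
  items=[[12, 12, 8], [37, 35, 32]]
  items=[[12, 12, 8], [37, 35, 32]], out=32

Final answer: 32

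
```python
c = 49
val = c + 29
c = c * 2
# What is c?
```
Trace:
  c=49
  c=49, val=78
  c=98, val=78

Final answer: 98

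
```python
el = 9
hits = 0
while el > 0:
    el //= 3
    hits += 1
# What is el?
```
Trace:
  el=9
  el=9, hits=0
  el=3, hits=1
  el=1, hits=2
  el=0, hits=3

Final answer: 0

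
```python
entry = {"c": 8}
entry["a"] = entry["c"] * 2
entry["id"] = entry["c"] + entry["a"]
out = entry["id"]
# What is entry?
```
Trace:
  entry={'c': 8}
  entry={'c': 8, 'a': 16}
  entry={'c': 8, 'a': 16, 'id': 24}
  entry={'c': 8, 'a': 16, 'id': 24}, out=24

Final answer: {'c': 8, 'a': 16, 'id': 24}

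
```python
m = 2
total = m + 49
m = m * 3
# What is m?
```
Trace:
  m=2
  m=2, total=51
  m=6, total=51

Final answer: 6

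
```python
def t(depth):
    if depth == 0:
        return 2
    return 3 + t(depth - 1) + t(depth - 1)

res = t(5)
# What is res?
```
Call trace (a repeated sub-call is expanded the first time; later identical calls just restate its return value):
t(depth=5)
  t(depth=4)
    t(depth=3)
      t(depth=2)
        t(depth=1)
          t(depth=0)
          -> return 2
          t(depth=0)
          -> return 2
        -> return 7
        t(depth=1) -> return 7  (same call as traced above)
      -> return 17
      t(depth=2) -> return 17  (same call as traced above)
    -> return 37
    t(depth=3) -> return 37  (same call as traced above)
  -> return 77
  t(depth=4) -> return 77  (same call as traced above)
-> return 157

Final answer: 157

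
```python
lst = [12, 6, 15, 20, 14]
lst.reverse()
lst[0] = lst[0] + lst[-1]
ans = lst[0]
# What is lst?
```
Trace:
  lst=[12, 6, 15, 20, 14]
  lst=[14, 20, 15, 6, 12]
  lst=[26, 20, 15, 6, 12]
  lst=[26, 20, 15, 6, 12], ans=26

Final answer: [26, 20, 15, 6, 12]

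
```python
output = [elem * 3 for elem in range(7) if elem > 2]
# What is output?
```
Trace:
  elem=0
  elem=1
  elem=2
  elem=3
  elem=4
  elem=5
  elem=6
  output=[9, 12, 15, 18]

Final answer: [9, 12, 15, 18]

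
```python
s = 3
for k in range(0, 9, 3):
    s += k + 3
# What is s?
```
Trace:
  s=3
  s=6, k=0
  s=12, k=3
  s=21, k=6

Final answer: 21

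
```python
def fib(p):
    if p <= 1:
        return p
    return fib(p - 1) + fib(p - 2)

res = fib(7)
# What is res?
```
Call trace (a repeated sub-call is expanded the first time; later identical calls just restate its return value):
fib(p=7)
  fib(p=6)
    fib(p=5)
      fib(p=4)
        fib(p=3)
          fib(p=2)
            fib(p=1)
            -> return 1
            fib(p=0)
            -> return 0
          -> return 1
          fib(p=1)
          -> return 1
        -> return 2
        fib(p=2) -> return 1  (same call as traced above)
      -> return 3
      fib(p=3) -> return 2  (same call as traced above)
    -> return 5
    fib(p=4) -> return 3  (same call as traced above)
  -> return 8
  fib(p=5) -> return 5  (same call as traced above)
-> return 13

Final answer: 13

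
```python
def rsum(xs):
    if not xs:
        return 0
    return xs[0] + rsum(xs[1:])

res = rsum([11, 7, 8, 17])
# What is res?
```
Call trace:
rsum(xs=[11, 7, 8, 17])
  rsum(xs=[7, 8, 17])
    rsum(xs=[8, 17])
      rsum(xs=[17])
        rsum(xs=[])
        -> return 0
      -> return 17
    -> return 25
  -> return 32
-> return 43

Final answer: 43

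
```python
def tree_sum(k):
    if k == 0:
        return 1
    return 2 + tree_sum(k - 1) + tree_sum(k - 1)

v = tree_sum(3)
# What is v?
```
Call trace (a repeated sub-call is expanded the first time; later identical calls just restate its return value):
tree_sum(k=3)
  tree_sum(k=2)
    tree_sum(k=1)
      tree_sum(k=0)
      -> return 1
      tree_sum(k=0)
      -> return 1
    -> return 4
    tree_sum(k=1) -> return 4  (same call as traced above)
  -> return 10
  tree_sum(k=2) -> return 10  (same call as traced above)
-> return 22

Final answer: 22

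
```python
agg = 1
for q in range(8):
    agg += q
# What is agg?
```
Trace:
  agg=1
  agg=1, q=0
  agg=2, q=1
  agg=4, q=2
  agg=7, q=3
  agg=11, q=4
  agg=16, q=5
  agg=22, q=6
  agg=29, q=7

Final answer: 29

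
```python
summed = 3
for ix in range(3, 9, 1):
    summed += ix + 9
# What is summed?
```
Trace:
  summed=3
  summed=15, ix=3
  summed=28, ix=4
  summed=42, ix=5
  summed=57, ix=6
  summed=73, ix=7
  summed=90, ix=8

Final answer: 90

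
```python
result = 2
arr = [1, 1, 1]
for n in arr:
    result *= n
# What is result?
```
Trace:
  result=2
  result=2, n=1
  result=2, n=1
  result=2, n=1

Final answer: 2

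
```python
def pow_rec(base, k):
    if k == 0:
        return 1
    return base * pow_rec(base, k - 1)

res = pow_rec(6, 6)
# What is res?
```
Call trace:
pow_rec(base=6, k=6)
  pow_rec(base=6, k=5)
    pow_rec(base=6, k=4)
      pow_rec(base=6, k=3)
        pow_rec(base=6, k=2)
          pow_rec(base=6, k=1)
            pow_rec(base=6, k=0)
            -> return 1
          -> return 6
        -> return 36
      -> return 216
    -> return 1296
  -> return 7776
-> return 46656

Final answer: 46656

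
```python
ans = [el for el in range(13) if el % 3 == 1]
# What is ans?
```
Trace:
  el=0
  el=1
  el=2
  el=3
  el=4
  el=5
  el=6
  el=7
  el=8
  el=9
  el=10
  el=11
  el=12
  ans=[1, 4, 7, 10]

Final answer: [1, 4, 7, 10]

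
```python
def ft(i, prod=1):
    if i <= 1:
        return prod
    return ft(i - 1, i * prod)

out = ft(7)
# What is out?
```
Call trace:
ft(i=7, prod=1)
  ft(i=6, prod=7)
    ft(i=5, prod=42)
      ft(i=4, prod=210)
        ft(i=3, prod=840)
          ft(i=2, prod=2520)
            ft(i=1, prod=5040)
            -> return 5040
          -> return 5040
        -> return 5040
      -> return 5040
    -> return 5040
  -> return 5040
-> return 5040

Final answer: 5040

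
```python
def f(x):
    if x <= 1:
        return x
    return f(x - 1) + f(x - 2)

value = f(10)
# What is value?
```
Call trace (a repeated sub-call is expanded the first time; later identical calls just restate its return value):
f(x=10)
  f(x=9)
    f(x=8)
      f(x=7)
        f(x=6)
          f(x=5)
            f(x=4)
              f(x=3)
                f(x=2)
                  f(x=1)
                  -> return 1
                  f(x=0)
                  -> return 0
                -> return 1
                f(x=1)
                -> return 1
              -> return 2
              f(x=2) -> return 1  (same call as traced above)
            -> return 3
            f(x=3) -> return 2  (same call as traced above)
          -> return 5
          f(x=4) -> return 3  (same call as traced above)
        -> return 8
        f(x=5) -> return 5  (same call as traced above)
      -> return 13
      f(x=6) -> return 8  (same call as traced above)
    -> return 21
    f(x=7) -> return 13  (same call as traced above)
  -> return 34
  f(x=8) -> return 21  (same call as traced above)
-> return 55

Final answer: 55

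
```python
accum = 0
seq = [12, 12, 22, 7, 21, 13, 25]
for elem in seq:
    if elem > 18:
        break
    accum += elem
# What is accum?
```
Trace:
  accum=0
  accum=12, elem=12
  accum=24, elem=12
  accum=24, elem=22

Final answer: 24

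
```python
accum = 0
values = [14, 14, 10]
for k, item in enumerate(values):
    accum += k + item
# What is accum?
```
Trace:
  accum=0
  accum=14, k=0, item=14
  accum=29, k=1, item=14
  accum=41, k=2, item=10

Final answer: 41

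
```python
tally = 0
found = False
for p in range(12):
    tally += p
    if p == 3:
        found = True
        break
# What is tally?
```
Trace:
  tally=0
  tally=0, found=False
  tally=0, found=False, p=0
  tally=1, found=False, p=1
  tally=3, found=False, p=2
  tally=6, found=True, p=3

Final answer: 6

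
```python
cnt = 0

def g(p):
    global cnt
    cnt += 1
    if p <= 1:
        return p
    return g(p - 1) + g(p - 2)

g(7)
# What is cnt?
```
Call trace (a repeated sub-call is expanded the first time; later identical calls just restate its return value):
g(p=7)
  g(p=6)
    g(p=5)
      g(p=4)
        g(p=3)
          g(p=2)
            g(p=1)
            -> return 1
            g(p=0)
            -> return 0
          -> return 1
          g(p=1)
          -> return 1
        -> return 2
        g(p=2) -> return 1  (same call as traced above)
      -> return 3
      g(p=3) -> return 2  (same call as traced above)
    -> return 5
    g(p=4) -> return 3  (same call as traced above)
  -> return 8
  g(p=5) -> return 5  (same call as traced above)
-> return 13

cnt is incremented once per call, so count the calls in each subtree. Let C(p) = number of calls made by g(p).
C(0) = C(1) = 1 (base case, no recursion); C(p) = 1 + C(p - 1) + C(p - 2) otherwise.
C(2) = 1 + C(1) + C(0) = 1 + 1 + 1 = 3
C(3) = 1 + C(2) + C(1) = 1 + 3 + 1 = 5
C(4) = 1 + C(3) + C(2) = 1 + 5 + 3 = 9
C(5) = 1 + C(4) + C(3) = 1 + 9 + 5 = 15
C(6) = 1 + C(5) + C(4) = 1 + 15 + 9 = 25
C(7) = 1 + C(6) + C(5) = 1 + 25 + 15 = 41
cnt = C(7) = 41

Final answer: 41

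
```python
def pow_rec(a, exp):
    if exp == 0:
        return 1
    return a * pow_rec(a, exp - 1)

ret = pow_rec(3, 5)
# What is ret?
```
Call trace:
pow_rec(a=3, exp=5)
  pow_rec(a=3, exp=4)
    pow_rec(a=3, exp=3)
      pow_rec(a=3, exp=2)
        pow_rec(a=3, exp=1)
          pow_rec(a=3, exp=0)
          -> return 1
        -> return 3
      -> return 9
    -> return 27
  -> return 81
-> return 243

Final answer: 243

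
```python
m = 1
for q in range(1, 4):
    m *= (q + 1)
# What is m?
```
Trace:
  m=1
  m=2, q=1
  m=6, q=2
  m=24, q=3

Final answer: 24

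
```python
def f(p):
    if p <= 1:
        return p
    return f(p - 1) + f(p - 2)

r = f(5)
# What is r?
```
Call trace (a repeated sub-call is expanded the first time; later identical calls just restate its return value):
f(p=5)
  f(p=4)
    f(p=3)
      f(p=2)
        f(p=1)
        -> return 1
        f(p=0)
        -> return 0
      -> return 1
      f(p=1)
      -> return 1
    -> return 2
    f(p=2) -> return 1  (same call as traced above)
  -> return 3
  f(p=3) -> return 2  (same call as traced above)
-> return 5

Final answer: 5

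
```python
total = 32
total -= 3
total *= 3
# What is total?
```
Trace:
  total=32
  total=29
  total=87

Final answer: 87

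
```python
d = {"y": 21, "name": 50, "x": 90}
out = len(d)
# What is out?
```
Trace:
  d={'y': 21, 'name': 50, 'x': 90}
  d={'y': 21, 'name': 50, 'x': 90}, out=3

Final answer: 3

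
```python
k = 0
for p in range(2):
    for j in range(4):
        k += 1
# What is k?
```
Trace:
  k=0
  k=1, p=0, j=0
  k=2, p=0, j=1
  k=3, p=0, j=2
  k=4, p=0, j=3
  k=5, p=1, j=0
  k=6, p=1, j=1
  k=7, p=1, j=2
  k=8, p=1, j=3

Final answer: 8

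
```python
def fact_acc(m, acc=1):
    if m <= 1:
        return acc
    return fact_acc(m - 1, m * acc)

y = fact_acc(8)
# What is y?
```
Call trace:
fact_acc(m=8, acc=1)
  fact_acc(m=7, acc=8)
    fact_acc(m=6, acc=56)
      fact_acc(m=5, acc=336)
        fact_acc(m=4, acc=1680)
          fact_acc(m=3, acc=6720)
            fact_acc(m=2, acc=20160)
              fact_acc(m=1, acc=40320)
              -> return 40320
            -> return 40320
          -> return 40320
        -> return 40320
      -> return 40320
    -> return 40320
  -> return 40320
-> return 40320

Final answer: 40320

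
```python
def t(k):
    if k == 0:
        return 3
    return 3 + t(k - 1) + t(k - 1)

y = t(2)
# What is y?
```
Call trace (a repeated sub-call is expanded the first time; later identical calls just restate its return value):
t(k=2)
  t(k=1)
    t(k=0)
    -> return 3
    t(k=0)
    -> return 3
  -> return 9
  t(k=1) -> return 9  (same call as traced above)
-> return 21

Final answer: 21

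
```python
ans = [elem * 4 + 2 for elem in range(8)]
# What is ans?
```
Trace:
  elem=0
  elem=1
  elem=2
  elem=3
  elem=4
  elem=5
  elem=6
  elem=7
  ans=[2, 6, 10, 14, 18, 22, 26, 30]

Final answer: [2, 6, 10, 14, 18, 22, 26, 30]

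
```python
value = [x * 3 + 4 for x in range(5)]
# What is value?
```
Trace:
  x=0
  x=1
  x=2
  x=3
  x=4
  value=[4, 7, 10, 13, 16]

Final answer: [4, 7, 10, 13, 16]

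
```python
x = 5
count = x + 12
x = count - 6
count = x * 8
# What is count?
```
Trace:
  x=5
  x=5, count=17
  x=11, count=17
  x=11, count=88

Final answer: 88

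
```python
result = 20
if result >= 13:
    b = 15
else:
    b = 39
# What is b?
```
Trace:
  result=20
  result=20, b=15

Final answer: 15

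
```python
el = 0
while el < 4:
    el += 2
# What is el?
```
Trace:
  el=0
  el=2
  el=4

Final answer: 4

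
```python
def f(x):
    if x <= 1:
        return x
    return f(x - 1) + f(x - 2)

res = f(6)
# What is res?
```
Call trace (a repeated sub-call is expanded the first time; later identical calls just restate its return value):
f(x=6)
  f(x=5)
    f(x=4)
      f(x=3)
        f(x=2)
          f(x=1)
          -> return 1
          f(x=0)
          -> return 0
        -> return 1
        f(x=1)
        -> return 1
      -> return 2
      f(x=2) -> return 1  (same call as traced above)
    -> return 3
    f(x=3) -> return 2  (same call as traced above)
  -> return 5
  f(x=4) -> return 3  (same call as traced above)
-> return 8

Final answer: 8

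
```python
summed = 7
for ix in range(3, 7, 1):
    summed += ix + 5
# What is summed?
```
Trace:
  summed=7
  summed=15, ix=3
  summed=24, ix=4
  summed=34, ix=5
  summed=45, ix=6

Final answer: 45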